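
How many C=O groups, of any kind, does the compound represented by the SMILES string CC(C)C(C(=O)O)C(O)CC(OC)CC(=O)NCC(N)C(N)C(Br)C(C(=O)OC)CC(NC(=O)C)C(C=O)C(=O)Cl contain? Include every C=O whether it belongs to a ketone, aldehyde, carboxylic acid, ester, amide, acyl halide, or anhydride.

CH(COOH): carboxylic acid, 1 C=O (running total 1).
CH2CONHCH2: amide, 1 C=O (running total 2).
CH(COOCH3): ester, 1 C=O (running total 3).
CH(NHCOCH3): amide, 1 C=O (running total 4).
CH(CHO): aldehyde, 1 C=O (running total 5).
COCl: acyl halide, 1 C=O (running total 6).

6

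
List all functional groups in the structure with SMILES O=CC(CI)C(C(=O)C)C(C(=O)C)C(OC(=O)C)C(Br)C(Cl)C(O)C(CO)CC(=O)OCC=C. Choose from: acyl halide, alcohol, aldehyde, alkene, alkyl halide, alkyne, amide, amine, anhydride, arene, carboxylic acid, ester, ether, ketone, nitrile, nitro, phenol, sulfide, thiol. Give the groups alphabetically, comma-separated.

Working along the chain:
  OHC: terminal –CHO: carbonyl C bonded to H and C → aldehyde.
  CH(CH2I): pendant –CH2X: halogen on sp³ carbon → alkyl halide.
  CH(COCH3): pendant –COCH3: carbonyl C bonded to two carbons → ketone.
  CH(COCH3): pendant –COCH3: carbonyl C bonded to two carbons → ketone.
  CH(OCOCH3): pendant –OC(=O)CH3: an acyloxy group → ester.
  CH(Br): halogen on an sp³ carbon → alkyl halide.
  CH(Cl): halogen on an sp³ carbon → alkyl halide.
  CH(OH): –OH on an sp³ carbon → alcohol (secondary).
  CH(CH2OH): pendant –CH2OH on an sp³ backbone C → alcohol.
  CH2COOCH2: –C(=O)–O–C with C on the carbonyl side → ester.
  CH=CH2: C=C double bond → alkene.

alcohol, aldehyde, alkene, alkyl halide, ester, ketone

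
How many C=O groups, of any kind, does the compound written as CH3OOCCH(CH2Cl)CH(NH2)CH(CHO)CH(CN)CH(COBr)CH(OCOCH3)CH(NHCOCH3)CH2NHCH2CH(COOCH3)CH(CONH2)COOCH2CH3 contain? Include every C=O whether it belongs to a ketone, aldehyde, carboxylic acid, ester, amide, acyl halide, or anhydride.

8

CH3OOC: ester, 1 C=O (running total 1).
CH(CHO): aldehyde, 1 C=O (running total 2).
CH(COBr): acyl halide, 1 C=O (running total 3).
CH(OCOCH3): ester, 1 C=O (running total 4).
CH(NHCOCH3): amide, 1 C=O (running total 5).
CH(COOCH3): ester, 1 C=O (running total 6).
CH(CONH2): amide, 1 C=O (running total 7).
COOCH2CH3: ester, 1 C=O (running total 8).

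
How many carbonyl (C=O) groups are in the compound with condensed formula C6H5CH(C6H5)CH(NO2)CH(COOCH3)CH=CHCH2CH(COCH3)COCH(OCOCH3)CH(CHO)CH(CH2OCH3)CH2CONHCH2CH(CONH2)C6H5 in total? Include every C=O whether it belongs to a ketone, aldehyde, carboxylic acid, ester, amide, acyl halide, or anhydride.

7

CH(COOCH3): ester, 1 C=O (running total 1).
CH(COCH3): ketone, 1 C=O (running total 2).
CO: ketone, 1 C=O (running total 3).
CH(OCOCH3): ester, 1 C=O (running total 4).
CH(CHO): aldehyde, 1 C=O (running total 5).
CH2CONHCH2: amide, 1 C=O (running total 6).
CH(CONH2): amide, 1 C=O (running total 7).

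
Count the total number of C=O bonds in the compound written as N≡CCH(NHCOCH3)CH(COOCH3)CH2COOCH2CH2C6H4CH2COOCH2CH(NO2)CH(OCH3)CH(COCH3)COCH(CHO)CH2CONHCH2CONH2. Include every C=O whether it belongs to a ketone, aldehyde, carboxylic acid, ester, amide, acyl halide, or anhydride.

CH(NHCOCH3): amide, 1 C=O (running total 1).
CH(COOCH3): ester, 1 C=O (running total 2).
CH2COOCH2: ester, 1 C=O (running total 3).
CH2COOCH2: ester, 1 C=O (running total 4).
CH(COCH3): ketone, 1 C=O (running total 5).
CO: ketone, 1 C=O (running total 6).
CH(CHO): aldehyde, 1 C=O (running total 7).
CH2CONHCH2: amide, 1 C=O (running total 8).
CONH2: amide, 1 C=O (running total 9).

9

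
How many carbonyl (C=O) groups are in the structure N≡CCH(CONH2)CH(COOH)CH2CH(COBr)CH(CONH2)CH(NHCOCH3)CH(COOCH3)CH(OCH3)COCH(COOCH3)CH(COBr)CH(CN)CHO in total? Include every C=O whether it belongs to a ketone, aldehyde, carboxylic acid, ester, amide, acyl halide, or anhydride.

10

CH(CONH2): amide, 1 C=O (running total 1).
CH(COOH): carboxylic acid, 1 C=O (running total 2).
CH(COBr): acyl halide, 1 C=O (running total 3).
CH(CONH2): amide, 1 C=O (running total 4).
CH(NHCOCH3): amide, 1 C=O (running total 5).
CH(COOCH3): ester, 1 C=O (running total 6).
CO: ketone, 1 C=O (running total 7).
CH(COOCH3): ester, 1 C=O (running total 8).
CH(COBr): acyl halide, 1 C=O (running total 9).
CHO: aldehyde, 1 C=O (running total 10).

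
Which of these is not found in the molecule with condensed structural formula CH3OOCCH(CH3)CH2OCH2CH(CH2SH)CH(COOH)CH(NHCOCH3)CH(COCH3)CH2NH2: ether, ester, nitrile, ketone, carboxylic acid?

ether: present (CH2OCH2 — C–O–C with sp³ carbons on both sides and no adjacent C=O → ether).
carboxylic acid: present (CH(COOH) — pendant –COOH: carbonyl C bonded to C and –OH → carboxylic acid).
ester: present (CH3OOC — CH3O–C(=O)–: carbonyl C bonded to C and to –OCH3 → ester (not ketone + ether)).
ketone: present (CH(COCH3) — pendant –COCH3: carbonyl C bonded to two carbons → ketone).
nitrile: no segment matches this pattern.

nitrile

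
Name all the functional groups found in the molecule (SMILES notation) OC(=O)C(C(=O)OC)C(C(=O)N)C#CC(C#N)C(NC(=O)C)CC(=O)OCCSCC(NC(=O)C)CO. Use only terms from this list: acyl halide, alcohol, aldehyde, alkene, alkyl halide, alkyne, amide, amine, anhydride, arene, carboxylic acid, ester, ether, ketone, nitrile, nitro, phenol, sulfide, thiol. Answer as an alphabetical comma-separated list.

alcohol, alkyne, amide, carboxylic acid, ester, nitrile, sulfide

Working along the chain:
  HOOC: –COOH: carbonyl C bonded to –OH and C → carboxylic acid (the –OH is not a separate alcohol).
  CH(COOCH3): pendant –COOCH3: carbonyl C bonded to C and –OCH3 → ester.
  CH(CONH2): pendant –CONH2: carbonyl C bonded to C and N → amide.
  C≡C: C≡C triple bond → alkyne.
  CH(CN): pendant –C≡N: nitrile.
  CH(NHCOCH3): pendant –NHC(=O)CH3: N bonded to a carbonyl → amide (not amine).
  CH2COOCH2: –C(=O)–O–C with C on the carbonyl side → ester.
  CH2SCH2: C–S–C linkage → sulfide (thioether).
  CH(NHCOCH3): pendant –NHC(=O)CH3: N bonded to a carbonyl → amide (not amine).
  CH2OH: –OH on an sp³ carbon → alcohol.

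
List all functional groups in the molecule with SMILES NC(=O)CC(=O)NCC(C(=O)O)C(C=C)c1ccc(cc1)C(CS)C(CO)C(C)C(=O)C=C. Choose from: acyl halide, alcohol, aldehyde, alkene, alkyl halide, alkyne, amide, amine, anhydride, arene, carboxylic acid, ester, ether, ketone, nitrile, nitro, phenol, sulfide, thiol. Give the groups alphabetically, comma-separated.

–C(=O)NH2: carbonyl C bonded to C and to N → amide (the N is not a separate amine).
–C(=O)–N– linkage → amide (the N is not an amine).
pendant –COOH: carbonyl C bonded to C and –OH → carboxylic acid.
pendant –CH=CH2: C=C double bond → alkene.
para-disubstituted benzene ring → arene.
pendant –CH2SH → thiol.
pendant –CH2OH on an sp³ backbone C → alcohol.
–C(=O)– with carbon on both sides → ketone.
C=C double bond → alkene.

alcohol, alkene, amide, arene, carboxylic acid, ketone, thiol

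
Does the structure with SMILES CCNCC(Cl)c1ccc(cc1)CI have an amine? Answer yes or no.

yes

Working along the chain:
  CH2NHCH2: C–N–C with sp³ carbons and no adjacent C=O → amine (secondary).
  CH(Cl): halogen on an sp³ carbon → alkyl halide.
  C6H4: para-disubstituted benzene ring → arene.
  CH2I: halogen on an sp³ carbon → alkyl halide.
The CH2NHCH2 segment supplies the amine: C–N–C with sp³ carbons and no adjacent C=O → amine (secondary).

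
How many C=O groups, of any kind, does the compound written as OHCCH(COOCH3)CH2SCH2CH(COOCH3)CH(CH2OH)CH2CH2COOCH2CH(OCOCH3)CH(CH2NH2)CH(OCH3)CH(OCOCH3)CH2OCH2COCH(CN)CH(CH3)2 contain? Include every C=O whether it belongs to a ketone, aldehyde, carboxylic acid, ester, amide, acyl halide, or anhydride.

OHC: aldehyde, 1 C=O (running total 1).
CH(COOCH3): ester, 1 C=O (running total 2).
CH(COOCH3): ester, 1 C=O (running total 3).
CH2COOCH2: ester, 1 C=O (running total 4).
CH(OCOCH3): ester, 1 C=O (running total 5).
CH(OCOCH3): ester, 1 C=O (running total 6).
CO: ketone, 1 C=O (running total 7).

7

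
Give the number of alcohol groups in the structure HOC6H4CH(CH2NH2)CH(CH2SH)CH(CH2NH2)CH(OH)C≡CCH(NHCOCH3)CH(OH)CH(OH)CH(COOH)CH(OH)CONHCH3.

Taking each segment in turn:
  HOC6H4: –OH attached directly to an aromatic ring → phenol (not alcohol); the ring itself is an arene.
  CH(CH2NH2): pendant –CH2NH2: N on sp³ C, no adjacent C=O → amine.
  CH(CH2SH): pendant –CH2SH → thiol.
  CH(CH2NH2): pendant –CH2NH2: N on sp³ C, no adjacent C=O → amine.
  CH(OH): –OH on an sp³ carbon → alcohol (secondary).
  C≡C: C≡C triple bond → alkyne.
  CH(NHCOCH3): pendant –NHC(=O)CH3: N bonded to a carbonyl → amide (not amine).
  CH(OH): –OH on an sp³ carbon → alcohol (secondary).
  CH(OH): –OH on an sp³ carbon → alcohol (secondary).
  CH(COOH): pendant –COOH: carbonyl C bonded to C and –OH → carboxylic acid.
  CH(OH): –OH on an sp³ carbon → alcohol (secondary).
  CONHCH3: –C(=O)NHCH3: carbonyl C bonded to C and to N → amide (the N is not an amine).
Alcohol appears at: CH(OH), CH(OH), CH(OH), CH(OH) → 4.

4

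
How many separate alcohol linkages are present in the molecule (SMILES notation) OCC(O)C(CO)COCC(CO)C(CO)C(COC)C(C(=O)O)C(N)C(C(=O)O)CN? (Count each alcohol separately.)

5

HO– on an sp³ carbon → alcohol.
–OH on an sp³ carbon → alcohol (secondary).
pendant –CH2OH on an sp³ backbone C → alcohol.
C–O–C with sp³ carbons on both sides and no adjacent C=O → ether.
pendant –CH2OH on an sp³ backbone C → alcohol.
pendant –CH2OH on an sp³ backbone C → alcohol.
pendant –CH2OCH3: C–O–C linkage → ether.
pendant –COOH: carbonyl C bonded to C and –OH → carboxylic acid.
–NH2 on an sp³ carbon with no adjacent C=O → amine.
pendant –COOH: carbonyl C bonded to C and –OH → carboxylic acid.
–NH2 on an sp³ carbon with no adjacent C=O → amine.
Alcohol appears at: HOCH2, CH(OH), CH(CH2OH), CH(CH2OH), CH(CH2OH) → 5.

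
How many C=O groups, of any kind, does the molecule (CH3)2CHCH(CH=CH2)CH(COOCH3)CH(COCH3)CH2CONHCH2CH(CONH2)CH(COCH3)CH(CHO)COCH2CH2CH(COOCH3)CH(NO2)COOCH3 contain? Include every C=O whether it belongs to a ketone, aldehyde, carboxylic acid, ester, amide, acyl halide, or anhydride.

CH(COOCH3): ester, 1 C=O (running total 1).
CH(COCH3): ketone, 1 C=O (running total 2).
CH2CONHCH2: amide, 1 C=O (running total 3).
CH(CONH2): amide, 1 C=O (running total 4).
CH(COCH3): ketone, 1 C=O (running total 5).
CH(CHO): aldehyde, 1 C=O (running total 6).
CO: ketone, 1 C=O (running total 7).
CH(COOCH3): ester, 1 C=O (running total 8).
COOCH3: ester, 1 C=O (running total 9).

9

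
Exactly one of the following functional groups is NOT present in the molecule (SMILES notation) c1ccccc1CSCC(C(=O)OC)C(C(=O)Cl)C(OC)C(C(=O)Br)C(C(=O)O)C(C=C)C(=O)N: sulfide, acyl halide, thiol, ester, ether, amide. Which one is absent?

ether: present (CH(OCH3) — pendant –OCH3: C–O–C with sp³ C, no adjacent C=O → ether).
sulfide: present (CH2SCH2 — C–S–C linkage → sulfide (thioether)).
amide: present (CONH2 — –C(=O)NH2: carbonyl C bonded to C and to N → amide (the N is not a separate amine)).
acyl halide: present (CH(COCl) — pendant –C(=O)X: carbonyl C bonded to C and halogen → acyl halide).
ester: present (CH(COOCH3) — pendant –COOCH3: carbonyl C bonded to C and –OCH3 → ester).
thiol: no segment matches this pattern.

thiol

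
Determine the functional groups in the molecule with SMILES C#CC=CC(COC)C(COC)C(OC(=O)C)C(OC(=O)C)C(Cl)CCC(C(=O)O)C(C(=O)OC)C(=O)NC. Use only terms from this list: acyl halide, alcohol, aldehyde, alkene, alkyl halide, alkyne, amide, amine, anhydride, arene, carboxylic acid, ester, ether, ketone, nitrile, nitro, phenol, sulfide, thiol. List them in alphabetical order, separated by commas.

alkene, alkyl halide, alkyne, amide, carboxylic acid, ester, ether

Taking each segment in turn:
  HC≡C: C≡C triple bond → alkyne.
  CH=CH: C=C double bond → alkene.
  CH(CH2OCH3): pendant –CH2OCH3: C–O–C linkage → ether.
  CH(CH2OCH3): pendant –CH2OCH3: C–O–C linkage → ether.
  CH(OCOCH3): pendant –OC(=O)CH3: an acyloxy group → ester.
  CH(OCOCH3): pendant –OC(=O)CH3: an acyloxy group → ester.
  CH(Cl): halogen on an sp³ carbon → alkyl halide.
  CH(COOH): pendant –COOH: carbonyl C bonded to C and –OH → carboxylic acid.
  CH(COOCH3): pendant –COOCH3: carbonyl C bonded to C and –OCH3 → ester.
  CONHCH3: –C(=O)NHCH3: carbonyl C bonded to C and to N → amide (the N is not an amine).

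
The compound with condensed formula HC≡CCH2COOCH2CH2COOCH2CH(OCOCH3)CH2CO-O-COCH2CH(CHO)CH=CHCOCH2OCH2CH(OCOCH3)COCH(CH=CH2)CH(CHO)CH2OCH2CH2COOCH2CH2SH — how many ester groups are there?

Working along the chain:
  HC≡C: C≡C triple bond → alkyne.
  CH2COOCH2: –C(=O)–O–C with C on the carbonyl side → ester.
  CH2COOCH2: –C(=O)–O–C with C on the carbonyl side → ester.
  CH(OCOCH3): pendant –OC(=O)CH3: an acyloxy group → ester.
  CH2CO-O-COCH2: two acyl groups sharing one oxygen, –C(=O)–O–C(=O)– → anhydride.
  CH(CHO): pendant –CHO: carbonyl C bonded to C and H → aldehyde.
  CH=CH: C=C double bond → alkene.
  CO: –C(=O)– with carbon on both sides → ketone.
  CH2OCH2: C–O–C with sp³ carbons on both sides and no adjacent C=O → ether.
  CH(OCOCH3): pendant –OC(=O)CH3: an acyloxy group → ester.
  CO: –C(=O)– with carbon on both sides → ketone.
  CH(CH=CH2): pendant –CH=CH2: C=C double bond → alkene.
  CH(CHO): pendant –CHO: carbonyl C bonded to C and H → aldehyde.
  CH2OCH2: C–O–C with sp³ carbons on both sides and no adjacent C=O → ether.
  CH2COOCH2: –C(=O)–O–C with C on the carbonyl side → ester.
  CH2SH: –SH on an sp³ carbon → thiol.
Ester appears at: CH2COOCH2, CH2COOCH2, CH(OCOCH3), CH(OCOCH3), CH2COOCH2 → 5.

5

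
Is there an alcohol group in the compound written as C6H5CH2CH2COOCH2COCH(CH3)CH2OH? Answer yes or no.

Reading the structure from left to right:
  C6H5: C6H5– phenyl ring → arene.
  CH2COOCH2: –C(=O)–O–C with C on the carbonyl side → ester.
  CO: –C(=O)– with carbon on both sides → ketone.
  CH2OH: –OH on an sp³ carbon → alcohol.
The CH2OH segment supplies the alcohol: –OH on an sp³ carbon → alcohol.

yes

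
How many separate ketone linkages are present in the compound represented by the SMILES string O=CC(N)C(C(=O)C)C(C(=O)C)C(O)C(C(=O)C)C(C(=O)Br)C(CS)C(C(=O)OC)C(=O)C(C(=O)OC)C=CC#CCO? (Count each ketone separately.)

Reading the structure from left to right:
  OHC: terminal –CHO: carbonyl C bonded to H and C → aldehyde.
  CH(NH2): –NH2 on an sp³ carbon with no adjacent C=O → amine.
  CH(COCH3): pendant –COCH3: carbonyl C bonded to two carbons → ketone.
  CH(COCH3): pendant –COCH3: carbonyl C bonded to two carbons → ketone.
  CH(OH): –OH on an sp³ carbon → alcohol (secondary).
  CH(COCH3): pendant –COCH3: carbonyl C bonded to two carbons → ketone.
  CH(COBr): pendant –C(=O)X: carbonyl C bonded to C and halogen → acyl halide.
  CH(CH2SH): pendant –CH2SH → thiol.
  CH(COOCH3): pendant –COOCH3: carbonyl C bonded to C and –OCH3 → ester.
  CO: –C(=O)– with carbon on both sides → ketone.
  CH(COOCH3): pendant –COOCH3: carbonyl C bonded to C and –OCH3 → ester.
  CH=CH: C=C double bond → alkene.
  C≡C: C≡C triple bond → alkyne.
  CH2OH: –OH on an sp³ carbon → alcohol.
Ketone appears at: CH(COCH3), CH(COCH3), CH(COCH3), CO → 4.

4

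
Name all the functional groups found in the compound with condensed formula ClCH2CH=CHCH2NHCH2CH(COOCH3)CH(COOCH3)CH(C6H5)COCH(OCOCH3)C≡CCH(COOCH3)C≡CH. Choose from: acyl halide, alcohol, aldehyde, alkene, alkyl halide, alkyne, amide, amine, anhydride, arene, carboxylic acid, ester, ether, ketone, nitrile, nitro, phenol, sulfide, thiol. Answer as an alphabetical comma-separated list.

alkene, alkyl halide, alkyne, amine, arene, ester, ketone

halogen on an sp³ carbon → alkyl halide.
C=C double bond → alkene.
C–N–C with sp³ carbons and no adjacent C=O → amine (secondary).
pendant –COOCH3: carbonyl C bonded to C and –OCH3 → ester.
pendant –COOCH3: carbonyl C bonded to C and –OCH3 → ester.
pendant –C6H5: benzene ring → arene.
–C(=O)– with carbon on both sides → ketone.
pendant –OC(=O)CH3: an acyloxy group → ester.
C≡C triple bond → alkyne.
pendant –COOCH3: carbonyl C bonded to C and –OCH3 → ester.
C≡C triple bond → alkyne.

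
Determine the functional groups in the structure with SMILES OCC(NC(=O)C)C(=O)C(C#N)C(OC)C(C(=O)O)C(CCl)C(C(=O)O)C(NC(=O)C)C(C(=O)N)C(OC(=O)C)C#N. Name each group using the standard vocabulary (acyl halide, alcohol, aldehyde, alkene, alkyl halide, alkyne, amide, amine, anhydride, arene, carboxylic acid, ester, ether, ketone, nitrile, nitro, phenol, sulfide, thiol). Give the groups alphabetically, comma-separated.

Reading the structure from left to right:
  HOCH2: HO– on an sp³ carbon → alcohol.
  CH(NHCOCH3): pendant –NHC(=O)CH3: N bonded to a carbonyl → amide (not amine).
  CO: –C(=O)– with carbon on both sides → ketone.
  CH(CN): pendant –C≡N: nitrile.
  CH(OCH3): pendant –OCH3: C–O–C with sp³ C, no adjacent C=O → ether.
  CH(COOH): pendant –COOH: carbonyl C bonded to C and –OH → carboxylic acid.
  CH(CH2Cl): pendant –CH2X: halogen on sp³ carbon → alkyl halide.
  CH(COOH): pendant –COOH: carbonyl C bonded to C and –OH → carboxylic acid.
  CH(NHCOCH3): pendant –NHC(=O)CH3: N bonded to a carbonyl → amide (not amine).
  CH(CONH2): pendant –CONH2: carbonyl C bonded to C and N → amide.
  CH(OCOCH3): pendant –OC(=O)CH3: an acyloxy group → ester.
  CN: –C≡N: carbon triple-bonded to nitrogen → nitrile.

alcohol, alkyl halide, amide, carboxylic acid, ester, ether, ketone, nitrile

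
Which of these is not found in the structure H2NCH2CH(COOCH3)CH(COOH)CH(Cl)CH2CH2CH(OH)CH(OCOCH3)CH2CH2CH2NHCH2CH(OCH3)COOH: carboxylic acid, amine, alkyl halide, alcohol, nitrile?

nitrile

alcohol: present (CH(OH) — –OH on an sp³ carbon → alcohol (secondary)).
carboxylic acid: present (CH(COOH) — pendant –COOH: carbonyl C bonded to C and –OH → carboxylic acid).
amine: present (H2NCH2 — –NH2 on an sp³ carbon with no adjacent C=O → amine).
alkyl halide: present (CH(Cl) — halogen on an sp³ carbon → alkyl halide).
nitrile: no segment matches this pattern.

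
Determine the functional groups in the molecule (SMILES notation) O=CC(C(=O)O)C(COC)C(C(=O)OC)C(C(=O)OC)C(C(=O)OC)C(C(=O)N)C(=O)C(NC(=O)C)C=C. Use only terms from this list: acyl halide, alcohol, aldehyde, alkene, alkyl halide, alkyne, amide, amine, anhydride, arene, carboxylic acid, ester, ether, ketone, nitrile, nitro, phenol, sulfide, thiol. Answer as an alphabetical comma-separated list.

aldehyde, alkene, amide, carboxylic acid, ester, ether, ketone

Taking each segment in turn:
  OHC: terminal –CHO: carbonyl C bonded to H and C → aldehyde.
  CH(COOH): pendant –COOH: carbonyl C bonded to C and –OH → carboxylic acid.
  CH(CH2OCH3): pendant –CH2OCH3: C–O–C linkage → ether.
  CH(COOCH3): pendant –COOCH3: carbonyl C bonded to C and –OCH3 → ester.
  CH(COOCH3): pendant –COOCH3: carbonyl C bonded to C and –OCH3 → ester.
  CH(COOCH3): pendant –COOCH3: carbonyl C bonded to C and –OCH3 → ester.
  CH(CONH2): pendant –CONH2: carbonyl C bonded to C and N → amide.
  CO: –C(=O)– with carbon on both sides → ketone.
  CH(NHCOCH3): pendant –NHC(=O)CH3: N bonded to a carbonyl → amide (not amine).
  CH=CH2: C=C double bond → alkene.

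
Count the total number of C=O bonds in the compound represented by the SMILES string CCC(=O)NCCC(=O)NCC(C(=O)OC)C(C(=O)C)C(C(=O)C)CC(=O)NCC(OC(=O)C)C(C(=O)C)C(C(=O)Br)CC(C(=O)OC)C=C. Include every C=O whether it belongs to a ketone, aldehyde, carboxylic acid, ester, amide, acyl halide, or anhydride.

10

CH2CONHCH2: amide, 1 C=O (running total 1).
CH2CONHCH2: amide, 1 C=O (running total 2).
CH(COOCH3): ester, 1 C=O (running total 3).
CH(COCH3): ketone, 1 C=O (running total 4).
CH(COCH3): ketone, 1 C=O (running total 5).
CH2CONHCH2: amide, 1 C=O (running total 6).
CH(OCOCH3): ester, 1 C=O (running total 7).
CH(COCH3): ketone, 1 C=O (running total 8).
CH(COBr): acyl halide, 1 C=O (running total 9).
CH(COOCH3): ester, 1 C=O (running total 10).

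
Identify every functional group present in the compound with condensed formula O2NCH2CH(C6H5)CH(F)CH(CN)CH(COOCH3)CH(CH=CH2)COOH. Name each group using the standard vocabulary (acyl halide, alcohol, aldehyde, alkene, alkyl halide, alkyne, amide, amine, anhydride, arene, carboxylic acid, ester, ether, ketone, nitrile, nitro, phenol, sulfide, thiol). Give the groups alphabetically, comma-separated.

–NO2 on carbon → nitro group.
pendant –C6H5: benzene ring → arene.
halogen on an sp³ carbon → alkyl halide.
pendant –C≡N: nitrile.
pendant –COOCH3: carbonyl C bonded to C and –OCH3 → ester.
pendant –CH=CH2: C=C double bond → alkene.
–COOH: carbonyl C bonded to –OH and C → carboxylic acid (the –OH is not a separate alcohol).

alkene, alkyl halide, arene, carboxylic acid, ester, nitrile, nitro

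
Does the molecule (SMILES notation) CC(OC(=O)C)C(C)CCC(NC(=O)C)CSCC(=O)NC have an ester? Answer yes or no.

yes

Working along the chain:
  CH(OCOCH3): pendant –OC(=O)CH3: an acyloxy group → ester.
  CH(NHCOCH3): pendant –NHC(=O)CH3: N bonded to a carbonyl → amide (not amine).
  CH2SCH2: C–S–C linkage → sulfide (thioether).
  CONHCH3: –C(=O)NHCH3: carbonyl C bonded to C and to N → amide (the N is not an amine).
The CH(OCOCH3) segment supplies the ester: pendant –OC(=O)CH3: an acyloxy group → ester.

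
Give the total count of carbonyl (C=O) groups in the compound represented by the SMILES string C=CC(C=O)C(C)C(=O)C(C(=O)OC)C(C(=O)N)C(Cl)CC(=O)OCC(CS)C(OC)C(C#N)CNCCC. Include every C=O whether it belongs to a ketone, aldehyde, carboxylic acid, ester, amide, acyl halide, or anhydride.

5

CH(CHO): aldehyde, 1 C=O (running total 1).
CO: ketone, 1 C=O (running total 2).
CH(COOCH3): ester, 1 C=O (running total 3).
CH(CONH2): amide, 1 C=O (running total 4).
CH2COOCH2: ester, 1 C=O (running total 5).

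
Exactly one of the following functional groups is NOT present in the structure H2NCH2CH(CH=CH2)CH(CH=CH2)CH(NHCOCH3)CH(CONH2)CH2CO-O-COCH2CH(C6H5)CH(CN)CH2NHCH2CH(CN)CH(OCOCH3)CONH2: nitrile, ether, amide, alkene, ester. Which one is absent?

amide: present (CH(NHCOCH3) — pendant –NHC(=O)CH3: N bonded to a carbonyl → amide (not amine)).
alkene: present (CH(CH=CH2) — pendant –CH=CH2: C=C double bond → alkene).
nitrile: present (CH(CN) — pendant –C≡N: nitrile).
ester: present (CH(OCOCH3) — pendant –OC(=O)CH3: an acyloxy group → ester).
ether: absent. In CH(OCOCH3), the C–O–C oxygen is adjacent to a C=O, so it belongs to an ester, not an ether.

ether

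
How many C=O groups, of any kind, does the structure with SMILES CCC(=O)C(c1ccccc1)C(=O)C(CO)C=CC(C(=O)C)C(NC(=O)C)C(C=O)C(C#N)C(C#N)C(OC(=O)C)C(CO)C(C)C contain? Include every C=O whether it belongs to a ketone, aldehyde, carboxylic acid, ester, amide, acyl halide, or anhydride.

CO: ketone, 1 C=O (running total 1).
CO: ketone, 1 C=O (running total 2).
CH(COCH3): ketone, 1 C=O (running total 3).
CH(NHCOCH3): amide, 1 C=O (running total 4).
CH(CHO): aldehyde, 1 C=O (running total 5).
CH(OCOCH3): ester, 1 C=O (running total 6).

6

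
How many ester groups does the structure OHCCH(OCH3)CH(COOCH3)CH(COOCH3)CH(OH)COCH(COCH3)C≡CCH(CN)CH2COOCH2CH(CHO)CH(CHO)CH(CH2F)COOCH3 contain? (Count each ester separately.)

4

Taking each segment in turn:
  OHC: terminal –CHO: carbonyl C bonded to H and C → aldehyde.
  CH(OCH3): pendant –OCH3: C–O–C with sp³ C, no adjacent C=O → ether.
  CH(COOCH3): pendant –COOCH3: carbonyl C bonded to C and –OCH3 → ester.
  CH(COOCH3): pendant –COOCH3: carbonyl C bonded to C and –OCH3 → ester.
  CH(OH): –OH on an sp³ carbon → alcohol (secondary).
  CO: –C(=O)– with carbon on both sides → ketone.
  CH(COCH3): pendant –COCH3: carbonyl C bonded to two carbons → ketone.
  C≡C: C≡C triple bond → alkyne.
  CH(CN): pendant –C≡N: nitrile.
  CH2COOCH2: –C(=O)–O–C with C on the carbonyl side → ester.
  CH(CHO): pendant –CHO: carbonyl C bonded to C and H → aldehyde.
  CH(CHO): pendant –CHO: carbonyl C bonded to C and H → aldehyde.
  CH(CH2F): pendant –CH2X: halogen on sp³ carbon → alkyl halide.
  COOCH3: –C(=O)OCH3: carbonyl C bonded to C and to –OCH3 → ester (not ketone + ether).
Ester appears at: CH(COOCH3), CH(COOCH3), CH2COOCH2, COOCH3 → 4.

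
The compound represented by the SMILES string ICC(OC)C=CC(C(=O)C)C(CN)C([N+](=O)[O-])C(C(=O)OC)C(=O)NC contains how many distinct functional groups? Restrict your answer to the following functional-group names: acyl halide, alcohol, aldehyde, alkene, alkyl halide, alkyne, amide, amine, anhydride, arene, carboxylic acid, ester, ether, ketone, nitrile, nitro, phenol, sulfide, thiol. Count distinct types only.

8

Taking each segment in turn:
  ICH2: halogen on an sp³ carbon → alkyl halide.
  CH(OCH3): pendant –OCH3: C–O–C with sp³ C, no adjacent C=O → ether.
  CH=CH: C=C double bond → alkene.
  CH(COCH3): pendant –COCH3: carbonyl C bonded to two carbons → ketone.
  CH(CH2NH2): pendant –CH2NH2: N on sp³ C, no adjacent C=O → amine.
  CH(NO2): –NO2 on an sp³ carbon → nitro (the N=O is not a carbonyl).
  CH(COOCH3): pendant –COOCH3: carbonyl C bonded to C and –OCH3 → ester.
  CONHCH3: –C(=O)NHCH3: carbonyl C bonded to C and to N → amide (the N is not an amine).
Distinct types present: alkene, alkyl halide, amide, amine, ester, ether, ketone, nitro.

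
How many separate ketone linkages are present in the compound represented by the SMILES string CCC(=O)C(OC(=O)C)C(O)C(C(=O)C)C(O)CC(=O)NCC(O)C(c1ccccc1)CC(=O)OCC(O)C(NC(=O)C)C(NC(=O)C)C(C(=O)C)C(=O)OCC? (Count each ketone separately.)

3

Taking each segment in turn:
  CO: –C(=O)– with carbon on both sides → ketone.
  CH(OCOCH3): pendant –OC(=O)CH3: an acyloxy group → ester.
  CH(OH): –OH on an sp³ carbon → alcohol (secondary).
  CH(COCH3): pendant –COCH3: carbonyl C bonded to two carbons → ketone.
  CH(OH): –OH on an sp³ carbon → alcohol (secondary).
  CH2CONHCH2: –C(=O)–N– linkage → amide (the N is not an amine).
  CH(OH): –OH on an sp³ carbon → alcohol (secondary).
  CH(C6H5): pendant –C6H5: benzene ring → arene.
  CH2COOCH2: –C(=O)–O–C with C on the carbonyl side → ester.
  CH(OH): –OH on an sp³ carbon → alcohol (secondary).
  CH(NHCOCH3): pendant –NHC(=O)CH3: N bonded to a carbonyl → amide (not amine).
  CH(NHCOCH3): pendant –NHC(=O)CH3: N bonded to a carbonyl → amide (not amine).
  CH(COCH3): pendant –COCH3: carbonyl C bonded to two carbons → ketone.
  COOCH2CH3: –C(=O)OCH2CH3: carbonyl C bonded to C and to –OEt → ester.
Ketone appears at: CO, CH(COCH3), CH(COCH3) → 3.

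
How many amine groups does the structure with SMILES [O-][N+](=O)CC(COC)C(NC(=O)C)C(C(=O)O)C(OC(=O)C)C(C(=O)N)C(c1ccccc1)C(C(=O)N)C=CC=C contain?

Working along the chain:
  O2NCH2: –NO2 on carbon → nitro group.
  CH(CH2OCH3): pendant –CH2OCH3: C–O–C linkage → ether.
  CH(NHCOCH3): pendant –NHC(=O)CH3: N bonded to a carbonyl → amide (not amine).
  CH(COOH): pendant –COOH: carbonyl C bonded to C and –OH → carboxylic acid.
  CH(OCOCH3): pendant –OC(=O)CH3: an acyloxy group → ester.
  CH(CONH2): pendant –CONH2: carbonyl C bonded to C and N → amide.
  CH(C6H5): pendant –C6H5: benzene ring → arene.
  CH(CONH2): pendant –CONH2: carbonyl C bonded to C and N → amide.
  CH=CH: C=C double bond → alkene.
  CH=CH2: C=C double bond → alkene.
No segment is a amine: O2NCH2 is nitro, not amine; CH(NHCOCH3) is amide, not amine; CH(CONH2) is amide, not amine. → 0.

0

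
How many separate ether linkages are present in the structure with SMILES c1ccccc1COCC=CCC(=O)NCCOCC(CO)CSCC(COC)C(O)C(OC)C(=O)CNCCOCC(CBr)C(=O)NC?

5

Reading the structure from left to right:
  C6H5: C6H5– phenyl ring → arene.
  CH2OCH2: C–O–C with sp³ carbons on both sides and no adjacent C=O → ether.
  CH=CH: C=C double bond → alkene.
  CH2CONHCH2: –C(=O)–N– linkage → amide (the N is not an amine).
  CH2OCH2: C–O–C with sp³ carbons on both sides and no adjacent C=O → ether.
  CH(CH2OH): pendant –CH2OH on an sp³ backbone C → alcohol.
  CH2SCH2: C–S–C linkage → sulfide (thioether).
  CH(CH2OCH3): pendant –CH2OCH3: C–O–C linkage → ether.
  CH(OH): –OH on an sp³ carbon → alcohol (secondary).
  CH(OCH3): pendant –OCH3: C–O–C with sp³ C, no adjacent C=O → ether.
  CO: –C(=O)– with carbon on both sides → ketone.
  CH2NHCH2: C–N–C with sp³ carbons and no adjacent C=O → amine (secondary).
  CH2OCH2: C–O–C with sp³ carbons on both sides and no adjacent C=O → ether.
  CH(CH2Br): pendant –CH2X: halogen on sp³ carbon → alkyl halide.
  CONHCH3: –C(=O)NHCH3: carbonyl C bonded to C and to N → amide (the N is not an amine).
Ether appears at: CH2OCH2, CH2OCH2, CH(CH2OCH3), CH(OCH3), CH2OCH2 → 5.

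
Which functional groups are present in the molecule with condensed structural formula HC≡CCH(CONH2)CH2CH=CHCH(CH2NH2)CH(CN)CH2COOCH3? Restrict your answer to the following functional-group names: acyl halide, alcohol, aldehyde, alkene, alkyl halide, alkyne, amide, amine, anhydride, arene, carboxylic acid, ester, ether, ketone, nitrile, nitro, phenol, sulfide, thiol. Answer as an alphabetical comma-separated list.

C≡C triple bond → alkyne.
pendant –CONH2: carbonyl C bonded to C and N → amide.
C=C double bond → alkene.
pendant –CH2NH2: N on sp³ C, no adjacent C=O → amine.
pendant –C≡N: nitrile.
–C(=O)OCH3: carbonyl C bonded to C and to –OCH3 → ester (not ketone + ether).

alkene, alkyne, amide, amine, ester, nitrile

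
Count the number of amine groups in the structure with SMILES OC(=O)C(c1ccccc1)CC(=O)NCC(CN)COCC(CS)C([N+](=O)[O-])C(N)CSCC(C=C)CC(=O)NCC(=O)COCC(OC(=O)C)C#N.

–COOH: carbonyl C bonded to –OH and C → carboxylic acid (the –OH is not a separate alcohol).
pendant –C6H5: benzene ring → arene.
–C(=O)–N– linkage → amide (the N is not an amine).
pendant –CH2NH2: N on sp³ C, no adjacent C=O → amine.
C–O–C with sp³ carbons on both sides and no adjacent C=O → ether.
pendant –CH2SH → thiol.
–NO2 on an sp³ carbon → nitro (the N=O is not a carbonyl).
–NH2 on an sp³ carbon with no adjacent C=O → amine.
C–S–C linkage → sulfide (thioether).
pendant –CH=CH2: C=C double bond → alkene.
–C(=O)–N– linkage → amide (the N is not an amine).
–C(=O)– with carbon on both sides → ketone.
C–O–C with sp³ carbons on both sides and no adjacent C=O → ether.
pendant –OC(=O)CH3: an acyloxy group → ester.
–C≡N: carbon triple-bonded to nitrogen → nitrile.
Amine appears at: CH(CH2NH2), CH(NH2) → 2.

2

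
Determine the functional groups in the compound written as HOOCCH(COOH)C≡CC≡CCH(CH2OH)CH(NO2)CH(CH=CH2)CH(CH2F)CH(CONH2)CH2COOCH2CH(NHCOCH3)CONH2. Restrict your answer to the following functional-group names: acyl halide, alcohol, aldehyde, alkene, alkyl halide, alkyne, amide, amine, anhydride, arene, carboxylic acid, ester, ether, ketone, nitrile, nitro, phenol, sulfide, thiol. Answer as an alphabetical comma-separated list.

–COOH: carbonyl C bonded to –OH and C → carboxylic acid (the –OH is not a separate alcohol).
pendant –COOH: carbonyl C bonded to C and –OH → carboxylic acid.
C≡C triple bond → alkyne.
C≡C triple bond → alkyne.
pendant –CH2OH on an sp³ backbone C → alcohol.
–NO2 on an sp³ carbon → nitro (the N=O is not a carbonyl).
pendant –CH=CH2: C=C double bond → alkene.
pendant –CH2X: halogen on sp³ carbon → alkyl halide.
pendant –CONH2: carbonyl C bonded to C and N → amide.
–C(=O)–O–C with C on the carbonyl side → ester.
pendant –NHC(=O)CH3: N bonded to a carbonyl → amide (not amine).
–C(=O)NH2: carbonyl C bonded to C and to N → amide (the N is not a separate amine).

alcohol, alkene, alkyl halide, alkyne, amide, carboxylic acid, ester, nitro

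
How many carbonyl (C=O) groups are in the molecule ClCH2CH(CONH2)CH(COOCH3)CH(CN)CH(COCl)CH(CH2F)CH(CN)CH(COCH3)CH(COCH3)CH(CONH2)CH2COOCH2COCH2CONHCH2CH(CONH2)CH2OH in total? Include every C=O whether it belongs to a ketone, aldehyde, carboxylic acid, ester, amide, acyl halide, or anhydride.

10

CH(CONH2): amide, 1 C=O (running total 1).
CH(COOCH3): ester, 1 C=O (running total 2).
CH(COCl): acyl halide, 1 C=O (running total 3).
CH(COCH3): ketone, 1 C=O (running total 4).
CH(COCH3): ketone, 1 C=O (running total 5).
CH(CONH2): amide, 1 C=O (running total 6).
CH2COOCH2: ester, 1 C=O (running total 7).
CO: ketone, 1 C=O (running total 8).
CH2CONHCH2: amide, 1 C=O (running total 9).
CH(CONH2): amide, 1 C=O (running total 10).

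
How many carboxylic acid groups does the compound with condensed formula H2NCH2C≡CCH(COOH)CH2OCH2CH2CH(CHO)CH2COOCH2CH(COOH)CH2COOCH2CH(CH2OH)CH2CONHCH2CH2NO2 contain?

–NH2 on an sp³ carbon with no adjacent C=O → amine.
C≡C triple bond → alkyne.
pendant –COOH: carbonyl C bonded to C and –OH → carboxylic acid.
C–O–C with sp³ carbons on both sides and no adjacent C=O → ether.
pendant –CHO: carbonyl C bonded to C and H → aldehyde.
–C(=O)–O–C with C on the carbonyl side → ester.
pendant –COOH: carbonyl C bonded to C and –OH → carboxylic acid.
–C(=O)–O–C with C on the carbonyl side → ester.
pendant –CH2OH on an sp³ backbone C → alcohol.
–C(=O)–N– linkage → amide (the N is not an amine).
–NO2 on carbon → nitro group.
Carboxylic acid appears at: CH(COOH), CH(COOH) → 2.

2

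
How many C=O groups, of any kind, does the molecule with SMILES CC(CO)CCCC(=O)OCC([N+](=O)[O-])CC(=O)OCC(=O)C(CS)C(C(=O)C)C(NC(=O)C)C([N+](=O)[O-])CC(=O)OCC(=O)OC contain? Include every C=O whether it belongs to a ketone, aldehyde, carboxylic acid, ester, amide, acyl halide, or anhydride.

CH2COOCH2: ester, 1 C=O (running total 1).
CH2COOCH2: ester, 1 C=O (running total 2).
CO: ketone, 1 C=O (running total 3).
CH(COCH3): ketone, 1 C=O (running total 4).
CH(NHCOCH3): amide, 1 C=O (running total 5).
CH2COOCH2: ester, 1 C=O (running total 6).
COOCH3: ester, 1 C=O (running total 7).

7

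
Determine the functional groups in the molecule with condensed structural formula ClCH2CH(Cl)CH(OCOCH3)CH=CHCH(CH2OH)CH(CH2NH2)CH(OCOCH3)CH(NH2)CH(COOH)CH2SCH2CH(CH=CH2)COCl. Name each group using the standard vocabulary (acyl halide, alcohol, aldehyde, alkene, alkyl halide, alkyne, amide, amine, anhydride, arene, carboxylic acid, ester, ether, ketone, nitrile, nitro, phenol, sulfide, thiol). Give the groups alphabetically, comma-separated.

Working along the chain:
  ClCH2: halogen on an sp³ carbon → alkyl halide.
  CH(Cl): halogen on an sp³ carbon → alkyl halide.
  CH(OCOCH3): pendant –OC(=O)CH3: an acyloxy group → ester.
  CH=CH: C=C double bond → alkene.
  CH(CH2OH): pendant –CH2OH on an sp³ backbone C → alcohol.
  CH(CH2NH2): pendant –CH2NH2: N on sp³ C, no adjacent C=O → amine.
  CH(OCOCH3): pendant –OC(=O)CH3: an acyloxy group → ester.
  CH(NH2): –NH2 on an sp³ carbon with no adjacent C=O → amine.
  CH(COOH): pendant –COOH: carbonyl C bonded to C and –OH → carboxylic acid.
  CH2SCH2: C–S–C linkage → sulfide (thioether).
  CH(CH=CH2): pendant –CH=CH2: C=C double bond → alkene.
  COCl: –C(=O)Cl: carbonyl C bonded to C and to a halogen → acyl halide (not alkyl halide).

acyl halide, alcohol, alkene, alkyl halide, amine, carboxylic acid, ester, sulfide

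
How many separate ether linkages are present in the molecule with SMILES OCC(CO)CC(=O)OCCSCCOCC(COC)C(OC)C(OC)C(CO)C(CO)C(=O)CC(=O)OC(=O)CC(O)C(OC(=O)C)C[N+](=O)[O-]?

HO– on an sp³ carbon → alcohol.
pendant –CH2OH on an sp³ backbone C → alcohol.
–C(=O)–O–C with C on the carbonyl side → ester.
C–S–C linkage → sulfide (thioether).
C–O–C with sp³ carbons on both sides and no adjacent C=O → ether.
pendant –CH2OCH3: C–O–C linkage → ether.
pendant –OCH3: C–O–C with sp³ C, no adjacent C=O → ether.
pendant –OCH3: C–O–C with sp³ C, no adjacent C=O → ether.
pendant –CH2OH on an sp³ backbone C → alcohol.
pendant –CH2OH on an sp³ backbone C → alcohol.
–C(=O)– with carbon on both sides → ketone.
two acyl groups sharing one oxygen, –C(=O)–O–C(=O)– → anhydride.
–OH on an sp³ carbon → alcohol (secondary).
pendant –OC(=O)CH3: an acyloxy group → ester.
–NO2 on carbon → nitro group.
Ether appears at: CH2OCH2, CH(CH2OCH3), CH(OCH3), CH(OCH3) → 4.

4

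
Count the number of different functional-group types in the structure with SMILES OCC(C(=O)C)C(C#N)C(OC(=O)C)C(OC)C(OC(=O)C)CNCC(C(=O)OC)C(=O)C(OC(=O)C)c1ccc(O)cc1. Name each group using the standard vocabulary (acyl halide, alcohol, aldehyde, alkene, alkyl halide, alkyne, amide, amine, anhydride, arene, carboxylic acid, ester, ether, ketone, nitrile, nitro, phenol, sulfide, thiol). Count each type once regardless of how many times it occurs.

8

Taking each segment in turn:
  HOCH2: HO– on an sp³ carbon → alcohol.
  CH(COCH3): pendant –COCH3: carbonyl C bonded to two carbons → ketone.
  CH(CN): pendant –C≡N: nitrile.
  CH(OCOCH3): pendant –OC(=O)CH3: an acyloxy group → ester.
  CH(OCH3): pendant –OCH3: C–O–C with sp³ C, no adjacent C=O → ether.
  CH(OCOCH3): pendant –OC(=O)CH3: an acyloxy group → ester.
  CH2NHCH2: C–N–C with sp³ carbons and no adjacent C=O → amine (secondary).
  CH(COOCH3): pendant –COOCH3: carbonyl C bonded to C and –OCH3 → ester.
  CO: –C(=O)– with carbon on both sides → ketone.
  CH(OCOCH3): pendant –OC(=O)CH3: an acyloxy group → ester.
  C6H4OH: –OH attached directly to an aromatic ring → phenol (not alcohol); the ring itself is an arene.
Distinct types present: alcohol, amine, arene, ester, ether, ketone, nitrile, phenol.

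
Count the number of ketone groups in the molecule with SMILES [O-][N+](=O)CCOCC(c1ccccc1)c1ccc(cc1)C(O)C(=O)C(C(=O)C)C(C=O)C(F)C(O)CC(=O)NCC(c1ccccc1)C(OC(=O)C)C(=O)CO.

–NO2 on carbon → nitro group.
C–O–C with sp³ carbons on both sides and no adjacent C=O → ether.
pendant –C6H5: benzene ring → arene.
para-disubstituted benzene ring → arene.
–OH on an sp³ carbon → alcohol (secondary).
–C(=O)– with carbon on both sides → ketone.
pendant –COCH3: carbonyl C bonded to two carbons → ketone.
pendant –CHO: carbonyl C bonded to C and H → aldehyde.
halogen on an sp³ carbon → alkyl halide.
–OH on an sp³ carbon → alcohol (secondary).
–C(=O)–N– linkage → amide (the N is not an amine).
pendant –C6H5: benzene ring → arene.
pendant –OC(=O)CH3: an acyloxy group → ester.
–C(=O)– with carbon on both sides → ketone.
–OH on an sp³ carbon → alcohol.
Ketone appears at: CO, CH(COCH3), CO → 3.

3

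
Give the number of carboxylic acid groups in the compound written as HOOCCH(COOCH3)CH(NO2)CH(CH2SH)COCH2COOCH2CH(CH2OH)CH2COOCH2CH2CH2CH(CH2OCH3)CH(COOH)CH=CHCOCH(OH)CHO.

Reading the structure from left to right:
  HOOC: –COOH: carbonyl C bonded to –OH and C → carboxylic acid (the –OH is not a separate alcohol).
  CH(COOCH3): pendant –COOCH3: carbonyl C bonded to C and –OCH3 → ester.
  CH(NO2): –NO2 on an sp³ carbon → nitro (the N=O is not a carbonyl).
  CH(CH2SH): pendant –CH2SH → thiol.
  CO: –C(=O)– with carbon on both sides → ketone.
  CH2COOCH2: –C(=O)–O–C with C on the carbonyl side → ester.
  CH(CH2OH): pendant –CH2OH on an sp³ backbone C → alcohol.
  CH2COOCH2: –C(=O)–O–C with C on the carbonyl side → ester.
  CH(CH2OCH3): pendant –CH2OCH3: C–O–C linkage → ether.
  CH(COOH): pendant –COOH: carbonyl C bonded to C and –OH → carboxylic acid.
  CH=CH: C=C double bond → alkene.
  CO: –C(=O)– with carbon on both sides → ketone.
  CH(OH): –OH on an sp³ carbon → alcohol (secondary).
  CHO: terminal –CHO: carbonyl C bonded to H and C → aldehyde.
Carboxylic acid appears at: HOOC, CH(COOH) → 2.

2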